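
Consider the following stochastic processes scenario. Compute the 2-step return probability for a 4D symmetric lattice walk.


P(return in 2 steps) = P(reverse first step) = 1/(2d)
= 1/8
= 0.1250

0.1250


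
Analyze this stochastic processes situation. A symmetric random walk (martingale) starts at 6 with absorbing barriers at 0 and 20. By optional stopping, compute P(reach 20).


By optional stopping theorem: E(M at tau) = M(0) = 6
P(hit 20)*20 + P(hit 0)*0 = 6
P(hit 20) = (6 - 0)/(20 - 0) = 3/10 = 0.3000

0.3000


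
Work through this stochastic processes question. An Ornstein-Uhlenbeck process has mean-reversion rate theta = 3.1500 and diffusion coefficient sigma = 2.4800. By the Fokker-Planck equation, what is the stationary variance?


Stationary variance = sigma^2 / (2*theta)
= 2.4800^2 / (2*3.1500)
= 6.1504 / 6.3000
= 0.9763

0.9763


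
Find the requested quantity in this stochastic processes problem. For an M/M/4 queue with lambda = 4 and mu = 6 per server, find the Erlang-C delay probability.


a = lambda/mu = 0.6667
rho = a/c = 0.1667
Erlang-C formula applied:
C(c,a) = 0.0051

0.0051


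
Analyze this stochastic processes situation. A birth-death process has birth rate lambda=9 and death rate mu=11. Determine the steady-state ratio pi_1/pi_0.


For birth-death process, pi_n/pi_0 = (lambda/mu)^n
= (9/11)^1
= 0.8182

0.8182


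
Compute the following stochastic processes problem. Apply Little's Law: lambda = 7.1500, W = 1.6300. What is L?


Little's Law: L = lambda * W
= 7.1500 * 1.6300
= 11.6545

11.6545


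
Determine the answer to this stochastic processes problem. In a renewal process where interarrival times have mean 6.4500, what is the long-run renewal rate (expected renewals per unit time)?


Long-run renewal rate = 1/E(X)
= 1/6.4500
= 0.1550

0.1550


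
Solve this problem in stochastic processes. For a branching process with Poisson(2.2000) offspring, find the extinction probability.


Since mu = 2.2000 > 1, extinction prob q < 1.
Solve s = exp(mu*(s-1)) iteratively.
q = 0.1563

0.1563


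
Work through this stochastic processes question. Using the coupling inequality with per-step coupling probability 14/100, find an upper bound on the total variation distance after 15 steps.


TV distance bound <= (1-delta)^n
= (1 - 0.1400)^15
= 0.8600^15
= 0.1041

0.1041


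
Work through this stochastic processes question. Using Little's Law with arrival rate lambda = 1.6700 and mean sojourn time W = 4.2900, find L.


Little's Law: L = lambda * W
= 1.6700 * 4.2900
= 7.1643

7.1643


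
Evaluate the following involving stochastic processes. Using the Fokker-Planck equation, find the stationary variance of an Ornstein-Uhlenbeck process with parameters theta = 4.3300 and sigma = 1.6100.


Stationary variance = sigma^2 / (2*theta)
= 1.6100^2 / (2*4.3300)
= 2.5921 / 8.6600
= 0.2993

0.2993


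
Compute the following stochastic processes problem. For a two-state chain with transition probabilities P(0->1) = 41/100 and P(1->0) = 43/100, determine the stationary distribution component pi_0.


Stationary distribution: pi_0 = p10/(p01+p10), pi_1 = p01/(p01+p10)
p01 = 0.4100, p10 = 0.4300
pi_0 = 0.5119

0.5119


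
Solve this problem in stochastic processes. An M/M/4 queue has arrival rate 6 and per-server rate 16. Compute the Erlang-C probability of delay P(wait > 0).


a = lambda/mu = 0.3750
rho = a/c = 0.0938
Erlang-C formula applied:
C(c,a) = 6.2488e-04

6.2488e-04


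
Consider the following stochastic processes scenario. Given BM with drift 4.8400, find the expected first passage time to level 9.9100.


Expected first passage time = a/mu
= 9.9100/4.8400
= 2.0475

2.0475


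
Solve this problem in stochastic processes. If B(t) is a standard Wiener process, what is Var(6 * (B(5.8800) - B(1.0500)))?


Var(alpha*(B(t)-B(s))) = alpha^2 * (t-s)
= 6^2 * (5.8800 - 1.0500)
= 36 * 4.8300
= 173.8800

173.8800


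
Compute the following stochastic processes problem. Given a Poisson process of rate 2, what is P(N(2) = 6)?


P(N(t)=k) = (lambda*t)^k * exp(-lambda*t) / k!
lambda*t = 4
= 4^6 * exp(-4) / 6!
= 4096 * 0.0183 / 720
= 0.1042

0.1042


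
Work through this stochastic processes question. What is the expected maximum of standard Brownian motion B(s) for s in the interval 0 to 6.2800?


E(max B(s)) = sqrt(2t/pi)
= sqrt(2*6.2800/pi)
= sqrt(3.9980)
= 1.9995

1.9995


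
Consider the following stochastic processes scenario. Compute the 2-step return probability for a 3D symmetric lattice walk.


P(return in 2 steps) = P(reverse first step) = 1/(2d)
= 1/6
= 0.1667

0.1667


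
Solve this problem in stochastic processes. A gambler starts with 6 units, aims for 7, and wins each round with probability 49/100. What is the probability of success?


Gambler's ruin formula:
r = q/p = 0.5100/0.4900 = 1.0408
P(win) = (1 - r^i)/(1 - r^N)
= (1 - 1.0408^6)/(1 - 1.0408^7)
= 0.8394

0.8394


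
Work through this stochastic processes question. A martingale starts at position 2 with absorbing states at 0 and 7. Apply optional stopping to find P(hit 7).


By optional stopping theorem: E(M at tau) = M(0) = 2
P(hit 7)*7 + P(hit 0)*0 = 2
P(hit 7) = (2 - 0)/(7 - 0) = 2/7 = 0.2857

0.2857


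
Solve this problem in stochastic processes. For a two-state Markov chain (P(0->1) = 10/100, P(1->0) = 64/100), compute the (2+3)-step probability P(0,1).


P^5 = P^2 * P^3
Computing via matrix multiplication of the transition matrix.
Entry (0,1) of P^5 = 0.1350

0.1350


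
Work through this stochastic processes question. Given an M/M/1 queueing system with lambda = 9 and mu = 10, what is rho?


rho = lambda/mu
= 9/10
= 0.9000

0.9000


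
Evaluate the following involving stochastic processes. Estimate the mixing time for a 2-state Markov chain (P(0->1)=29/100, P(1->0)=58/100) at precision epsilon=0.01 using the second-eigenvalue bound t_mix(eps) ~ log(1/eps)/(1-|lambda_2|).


lambda_2 = |1 - p01 - p10| = |1 - 0.2900 - 0.5800| = 0.1300
t_mix ~ log(1/eps)/(1 - |lambda_2|)
= log(100)/(1 - 0.1300) = 4.6052/0.8700
= 5.2933

5.2933


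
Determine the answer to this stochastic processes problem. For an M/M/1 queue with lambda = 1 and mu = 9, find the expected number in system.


rho = 1/9 = 0.1111
L = rho/(1-rho)
= 0.1111/0.8889
= 0.1250

0.1250


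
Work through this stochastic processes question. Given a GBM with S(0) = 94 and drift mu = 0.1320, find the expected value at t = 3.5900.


E[S(t)] = S(0) * exp(mu * t)
= 94 * exp(0.1320 * 3.5900)
= 94 * 1.6062
= 150.9841

150.9841


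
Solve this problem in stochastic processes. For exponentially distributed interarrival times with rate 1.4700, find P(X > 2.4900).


P(X > t) = exp(-lambda * t)
= exp(-1.4700 * 2.4900)
= exp(-3.6603) = 0.0257

0.0257


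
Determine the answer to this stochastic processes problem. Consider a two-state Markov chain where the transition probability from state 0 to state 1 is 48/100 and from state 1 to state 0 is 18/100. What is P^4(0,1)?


Computing P^4 by matrix multiplication.
P = [[0.5200, 0.4800], [0.1800, 0.8200]]
After raising P to the power 4:
P^4(0,1) = 0.7176

0.7176


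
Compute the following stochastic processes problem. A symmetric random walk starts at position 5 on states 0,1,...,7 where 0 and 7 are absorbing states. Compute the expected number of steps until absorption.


For symmetric RW on 0,...,N with absorbing barriers, E(i) = i*(N-i)
E(5) = 5 * 2 = 10

10


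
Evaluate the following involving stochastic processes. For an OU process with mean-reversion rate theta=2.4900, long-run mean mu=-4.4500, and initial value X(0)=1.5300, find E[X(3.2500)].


E[X(t)] = mu + (X(0) - mu)*exp(-theta*t)
= -4.4500 + (1.5300 - -4.4500)*exp(-2.4900*3.2500)
= -4.4500 + 5.9800 * 3.0582e-04
= -4.4482

-4.4482


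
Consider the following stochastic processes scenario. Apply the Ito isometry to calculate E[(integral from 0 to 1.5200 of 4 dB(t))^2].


By Ito isometry: E[(int f dB)^2] = int f^2 dt
= 4^2 * 1.5200
= 16 * 1.5200 = 24.3200

24.3200


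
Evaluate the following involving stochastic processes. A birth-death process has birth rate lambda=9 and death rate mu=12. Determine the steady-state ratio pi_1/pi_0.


For birth-death process, pi_n/pi_0 = (lambda/mu)^n
= (9/12)^1
= 0.7500

0.7500


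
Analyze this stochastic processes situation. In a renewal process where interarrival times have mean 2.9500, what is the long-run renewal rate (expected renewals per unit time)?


Long-run renewal rate = 1/E(X)
= 1/2.9500
= 0.3390

0.3390


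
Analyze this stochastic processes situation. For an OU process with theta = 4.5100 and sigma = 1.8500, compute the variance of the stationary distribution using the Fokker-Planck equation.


Stationary variance = sigma^2 / (2*theta)
= 1.8500^2 / (2*4.5100)
= 3.4225 / 9.0200
= 0.3794

0.3794


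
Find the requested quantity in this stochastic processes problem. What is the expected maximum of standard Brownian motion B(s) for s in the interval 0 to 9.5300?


E(max B(s)) = sqrt(2t/pi)
= sqrt(2*9.5300/pi)
= sqrt(6.0670)
= 2.4631

2.4631


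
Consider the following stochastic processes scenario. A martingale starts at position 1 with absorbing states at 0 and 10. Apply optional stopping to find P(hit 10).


By optional stopping theorem: E(M at tau) = M(0) = 1
P(hit 10)*10 + P(hit 0)*0 = 1
P(hit 10) = (1 - 0)/(10 - 0) = 1/10 = 0.1000

0.1000


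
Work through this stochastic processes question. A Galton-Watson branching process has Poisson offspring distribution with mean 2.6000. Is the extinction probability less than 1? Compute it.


Since mu = 2.6000 > 1, extinction prob q < 1.
Solve s = exp(mu*(s-1)) iteratively.
q = 0.0951

0.0951


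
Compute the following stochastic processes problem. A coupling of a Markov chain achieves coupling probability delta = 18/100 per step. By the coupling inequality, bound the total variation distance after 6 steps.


TV distance bound <= (1-delta)^n
= (1 - 0.1800)^6
= 0.8200^6
= 0.3040

0.3040


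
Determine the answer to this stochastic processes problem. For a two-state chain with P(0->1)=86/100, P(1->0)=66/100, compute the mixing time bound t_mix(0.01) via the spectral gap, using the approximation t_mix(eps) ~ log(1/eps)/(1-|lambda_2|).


lambda_2 = |1 - p01 - p10| = |1 - 0.8600 - 0.6600| = 0.5200
t_mix ~ log(1/eps)/(1 - |lambda_2|)
= log(100)/(1 - 0.5200) = 4.6052/0.4800
= 9.5941

9.5941


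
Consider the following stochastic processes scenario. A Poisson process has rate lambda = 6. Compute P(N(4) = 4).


P(N(t)=k) = (lambda*t)^k * exp(-lambda*t) / k!
lambda*t = 24
= 24^4 * exp(-24) / 4!
= 331776 * 3.7751e-11 / 24
= 5.2187e-07

5.2187e-07


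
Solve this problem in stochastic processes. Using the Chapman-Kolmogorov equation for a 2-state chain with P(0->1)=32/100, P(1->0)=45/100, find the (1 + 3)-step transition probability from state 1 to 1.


P^4 = P^1 * P^3
Computing via matrix multiplication of the transition matrix.
Entry (1,1) of P^4 = 0.4172

0.4172


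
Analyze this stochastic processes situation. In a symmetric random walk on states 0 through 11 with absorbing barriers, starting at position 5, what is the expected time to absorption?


For symmetric RW on 0,...,N with absorbing barriers, E(i) = i*(N-i)
E(5) = 5 * 6 = 30

30


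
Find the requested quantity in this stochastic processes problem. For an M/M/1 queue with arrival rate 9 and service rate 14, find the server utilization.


rho = lambda/mu
= 9/14
= 0.6429

0.6429


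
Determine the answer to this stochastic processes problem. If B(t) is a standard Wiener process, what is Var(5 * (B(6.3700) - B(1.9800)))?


Var(alpha*(B(t)-B(s))) = alpha^2 * (t-s)
= 5^2 * (6.3700 - 1.9800)
= 25 * 4.3900
= 109.7500

109.7500


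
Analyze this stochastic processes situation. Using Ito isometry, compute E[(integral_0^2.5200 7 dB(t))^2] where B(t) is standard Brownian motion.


By Ito isometry: E[(int f dB)^2] = int f^2 dt
= 7^2 * 2.5200
= 49 * 2.5200 = 123.4800

123.4800


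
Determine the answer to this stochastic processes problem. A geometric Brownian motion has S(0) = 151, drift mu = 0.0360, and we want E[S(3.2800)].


E[S(t)] = S(0) * exp(mu * t)
= 151 * exp(0.0360 * 3.2800)
= 151 * 1.1253
= 169.9255

169.9255


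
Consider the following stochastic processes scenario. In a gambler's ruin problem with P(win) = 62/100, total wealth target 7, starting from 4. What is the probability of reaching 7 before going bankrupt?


Gambler's ruin formula:
r = q/p = 0.3800/0.6200 = 0.6129
P(win) = (1 - r^i)/(1 - r^N)
= (1 - 0.6129^4)/(1 - 0.6129^7)
= 0.8877

0.8877


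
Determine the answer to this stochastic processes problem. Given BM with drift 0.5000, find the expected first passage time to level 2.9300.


Expected first passage time = a/mu
= 2.9300/0.5000
= 5.8600

5.8600


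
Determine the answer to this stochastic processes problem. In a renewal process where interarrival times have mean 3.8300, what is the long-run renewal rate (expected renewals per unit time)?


Long-run renewal rate = 1/E(X)
= 1/3.8300
= 0.2611

0.2611


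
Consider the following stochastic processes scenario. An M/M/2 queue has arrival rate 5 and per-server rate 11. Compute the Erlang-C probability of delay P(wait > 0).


a = lambda/mu = 0.4545
rho = a/c = 0.2273
Erlang-C formula applied:
C(c,a) = 0.0842

0.0842


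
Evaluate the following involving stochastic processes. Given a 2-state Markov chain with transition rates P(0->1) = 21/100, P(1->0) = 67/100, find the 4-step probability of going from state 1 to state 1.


Computing P^4 by matrix multiplication.
P = [[0.7900, 0.2100], [0.6700, 0.3300]]
After raising P to the power 4:
P^4(1,1) = 0.2388

0.2388


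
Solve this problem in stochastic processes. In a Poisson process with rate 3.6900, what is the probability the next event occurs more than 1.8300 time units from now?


P(X > t) = exp(-lambda * t)
= exp(-3.6900 * 1.8300)
= exp(-6.7527) = 0.0012

0.0012


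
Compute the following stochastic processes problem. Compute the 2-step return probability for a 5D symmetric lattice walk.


P(return in 2 steps) = P(reverse first step) = 1/(2d)
= 1/10
= 0.1000

0.1000


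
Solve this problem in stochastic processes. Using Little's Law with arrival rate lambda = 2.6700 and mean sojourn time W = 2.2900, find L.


Little's Law: L = lambda * W
= 2.6700 * 2.2900
= 6.1143

6.1143


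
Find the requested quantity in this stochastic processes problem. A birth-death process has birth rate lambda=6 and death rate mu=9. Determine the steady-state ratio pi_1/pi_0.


For birth-death process, pi_n/pi_0 = (lambda/mu)^n
= (6/9)^1
= 0.6667

0.6667


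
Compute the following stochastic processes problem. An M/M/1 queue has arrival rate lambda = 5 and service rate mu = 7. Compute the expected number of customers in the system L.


rho = 5/7 = 0.7143
L = rho/(1-rho)
= 0.7143/0.2857
= 2.5000

2.5000


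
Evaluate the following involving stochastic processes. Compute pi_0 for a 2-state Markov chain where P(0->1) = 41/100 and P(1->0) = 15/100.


Stationary distribution: pi_0 = p10/(p01+p10), pi_1 = p01/(p01+p10)
p01 = 0.4100, p10 = 0.1500
pi_0 = 0.2679

0.2679


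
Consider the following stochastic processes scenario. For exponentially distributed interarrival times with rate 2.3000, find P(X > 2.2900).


P(X > t) = exp(-lambda * t)
= exp(-2.3000 * 2.2900)
= exp(-5.2670) = 0.0052

0.0052


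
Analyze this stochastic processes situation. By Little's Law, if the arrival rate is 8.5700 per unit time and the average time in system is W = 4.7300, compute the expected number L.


Little's Law: L = lambda * W
= 8.5700 * 4.7300
= 40.5361

40.5361


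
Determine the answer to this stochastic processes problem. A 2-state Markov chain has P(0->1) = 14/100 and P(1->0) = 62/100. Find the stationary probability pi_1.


Stationary distribution: pi_0 = p10/(p01+p10), pi_1 = p01/(p01+p10)
p01 = 0.1400, p10 = 0.6200
pi_1 = 0.1842

0.1842


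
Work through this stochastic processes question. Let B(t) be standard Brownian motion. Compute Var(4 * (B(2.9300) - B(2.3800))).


Var(alpha*(B(t)-B(s))) = alpha^2 * (t-s)
= 4^2 * (2.9300 - 2.3800)
= 16 * 0.5500
= 8.8000

8.8000


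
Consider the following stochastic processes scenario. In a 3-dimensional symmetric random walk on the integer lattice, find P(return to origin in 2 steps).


P(return in 2 steps) = P(reverse first step) = 1/(2d)
= 1/6
= 0.1667

0.1667


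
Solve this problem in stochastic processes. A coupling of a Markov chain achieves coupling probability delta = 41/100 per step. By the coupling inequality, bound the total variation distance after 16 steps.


TV distance bound <= (1-delta)^n
= (1 - 0.4100)^16
= 0.5900^16
= 2.1559e-04

2.1559e-04


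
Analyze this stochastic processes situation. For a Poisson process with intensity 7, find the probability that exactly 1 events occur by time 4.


P(N(t)=k) = (lambda*t)^k * exp(-lambda*t) / k!
lambda*t = 28
= 28^1 * exp(-28) / 1!
= 28 * 6.9144e-13 / 1
= 1.9360e-11

1.9360e-11


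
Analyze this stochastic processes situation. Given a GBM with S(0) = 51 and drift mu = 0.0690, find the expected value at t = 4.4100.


E[S(t)] = S(0) * exp(mu * t)
= 51 * exp(0.0690 * 4.4100)
= 51 * 1.3557
= 69.1388

69.1388


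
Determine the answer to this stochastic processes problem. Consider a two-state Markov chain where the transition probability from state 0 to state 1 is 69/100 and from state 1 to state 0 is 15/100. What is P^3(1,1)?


Computing P^3 by matrix multiplication.
P = [[0.3100, 0.6900], [0.1500, 0.8500]]
After raising P to the power 3:
P^3(1,1) = 0.8222

0.8222


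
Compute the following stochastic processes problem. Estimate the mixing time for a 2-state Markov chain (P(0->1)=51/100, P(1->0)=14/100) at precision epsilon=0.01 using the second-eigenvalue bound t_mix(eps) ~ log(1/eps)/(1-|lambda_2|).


lambda_2 = |1 - p01 - p10| = |1 - 0.5100 - 0.1400| = 0.3500
t_mix ~ log(1/eps)/(1 - |lambda_2|)
= log(100)/(1 - 0.3500) = 4.6052/0.6500
= 7.0849

7.0849


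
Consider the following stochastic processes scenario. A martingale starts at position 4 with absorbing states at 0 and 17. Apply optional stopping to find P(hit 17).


By optional stopping theorem: E(M at tau) = M(0) = 4
P(hit 17)*17 + P(hit 0)*0 = 4
P(hit 17) = (4 - 0)/(17 - 0) = 4/17 = 0.2353

0.2353


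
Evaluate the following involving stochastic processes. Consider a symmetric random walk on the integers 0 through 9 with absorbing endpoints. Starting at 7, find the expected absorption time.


For symmetric RW on 0,...,N with absorbing barriers, E(i) = i*(N-i)
E(7) = 7 * 2 = 14

14


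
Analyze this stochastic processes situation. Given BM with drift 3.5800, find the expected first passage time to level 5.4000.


Expected first passage time = a/mu
= 5.4000/3.5800
= 1.5084

1.5084


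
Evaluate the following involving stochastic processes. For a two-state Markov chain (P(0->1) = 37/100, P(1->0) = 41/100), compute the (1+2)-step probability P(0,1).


P^3 = P^1 * P^2
Computing via matrix multiplication of the transition matrix.
Entry (0,1) of P^3 = 0.4693

0.4693


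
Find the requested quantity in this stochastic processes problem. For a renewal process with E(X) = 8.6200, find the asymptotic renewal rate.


Long-run renewal rate = 1/E(X)
= 1/8.6200
= 0.1160

0.1160


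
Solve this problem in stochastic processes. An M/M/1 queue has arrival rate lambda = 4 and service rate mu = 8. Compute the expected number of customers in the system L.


rho = 4/8 = 0.5000
L = rho/(1-rho)
= 0.5000/0.5000
= 1.0000

1.0000


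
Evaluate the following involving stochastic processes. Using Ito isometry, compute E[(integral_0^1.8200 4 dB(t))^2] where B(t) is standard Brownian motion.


By Ito isometry: E[(int f dB)^2] = int f^2 dt
= 4^2 * 1.8200
= 16 * 1.8200 = 29.1200

29.1200


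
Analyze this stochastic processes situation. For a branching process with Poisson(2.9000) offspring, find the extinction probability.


Since mu = 2.9000 > 1, extinction prob q < 1.
Solve s = exp(mu*(s-1)) iteratively.
q = 0.0668

0.0668


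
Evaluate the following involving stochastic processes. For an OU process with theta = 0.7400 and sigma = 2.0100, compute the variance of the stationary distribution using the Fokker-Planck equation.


Stationary variance = sigma^2 / (2*theta)
= 2.0100^2 / (2*0.7400)
= 4.0401 / 1.4800
= 2.7298

2.7298


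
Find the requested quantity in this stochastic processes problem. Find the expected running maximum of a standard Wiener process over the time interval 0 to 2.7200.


E(max B(s)) = sqrt(2t/pi)
= sqrt(2*2.7200/pi)
= sqrt(1.7316)
= 1.3159

1.3159


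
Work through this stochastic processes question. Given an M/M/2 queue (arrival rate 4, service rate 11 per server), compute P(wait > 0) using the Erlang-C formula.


a = lambda/mu = 0.3636
rho = a/c = 0.1818
Erlang-C formula applied:
C(c,a) = 0.0559

0.0559


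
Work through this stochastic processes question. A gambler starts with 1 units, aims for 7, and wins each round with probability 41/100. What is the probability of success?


Gambler's ruin formula:
r = q/p = 0.5900/0.4100 = 1.4390
P(win) = (1 - r^i)/(1 - r^N)
= (1 - 1.4390^1)/(1 - 1.4390^7)
= 0.0373

0.0373


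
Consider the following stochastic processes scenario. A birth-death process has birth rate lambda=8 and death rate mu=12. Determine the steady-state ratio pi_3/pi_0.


For birth-death process, pi_n/pi_0 = (lambda/mu)^n
= (8/12)^3
= 0.2963

0.2963


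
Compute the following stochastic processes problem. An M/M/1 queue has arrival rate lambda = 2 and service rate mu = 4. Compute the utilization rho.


rho = lambda/mu
= 2/4
= 0.5000

0.5000


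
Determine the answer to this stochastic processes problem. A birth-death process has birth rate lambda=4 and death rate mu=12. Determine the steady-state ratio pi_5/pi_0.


For birth-death process, pi_n/pi_0 = (lambda/mu)^n
= (4/12)^5
= 0.0041

0.0041


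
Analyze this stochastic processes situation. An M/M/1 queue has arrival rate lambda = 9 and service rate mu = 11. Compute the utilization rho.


rho = lambda/mu
= 9/11
= 0.8182

0.8182


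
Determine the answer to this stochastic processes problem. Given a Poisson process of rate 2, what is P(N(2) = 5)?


P(N(t)=k) = (lambda*t)^k * exp(-lambda*t) / k!
lambda*t = 4
= 4^5 * exp(-4) / 5!
= 1024 * 0.0183 / 120
= 0.1563

0.1563


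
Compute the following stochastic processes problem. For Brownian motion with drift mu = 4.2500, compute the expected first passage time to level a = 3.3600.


Expected first passage time = a/mu
= 3.3600/4.2500
= 0.7906

0.7906


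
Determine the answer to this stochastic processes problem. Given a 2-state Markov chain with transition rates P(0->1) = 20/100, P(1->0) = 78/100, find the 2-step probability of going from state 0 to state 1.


Computing P^2 by matrix multiplication.
P = [[0.8000, 0.2000], [0.7800, 0.2200]]
After raising P to the power 2:
P^2(0,1) = 0.2040

0.2040


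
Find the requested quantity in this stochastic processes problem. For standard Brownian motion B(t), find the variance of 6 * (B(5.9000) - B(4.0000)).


Var(alpha*(B(t)-B(s))) = alpha^2 * (t-s)
= 6^2 * (5.9000 - 4.0000)
= 36 * 1.9000
= 68.4000

68.4000


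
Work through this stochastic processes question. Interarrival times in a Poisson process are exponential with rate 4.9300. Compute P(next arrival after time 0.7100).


P(X > t) = exp(-lambda * t)
= exp(-4.9300 * 0.7100)
= exp(-3.5003) = 0.0302

0.0302


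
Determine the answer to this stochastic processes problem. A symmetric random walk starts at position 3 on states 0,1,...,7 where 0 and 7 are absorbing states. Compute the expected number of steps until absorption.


For symmetric RW on 0,...,N with absorbing barriers, E(i) = i*(N-i)
E(3) = 3 * 4 = 12

12


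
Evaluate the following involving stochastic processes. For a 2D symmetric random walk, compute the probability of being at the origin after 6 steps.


P = C(6,3)^2 / 4^6
= 20^2 / 4096
= 400 / 4096
= 0.0977

0.0977


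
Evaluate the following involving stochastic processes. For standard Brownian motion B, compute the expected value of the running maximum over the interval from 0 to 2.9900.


E(max B(s)) = sqrt(2t/pi)
= sqrt(2*2.9900/pi)
= sqrt(1.9035)
= 1.3797

1.3797


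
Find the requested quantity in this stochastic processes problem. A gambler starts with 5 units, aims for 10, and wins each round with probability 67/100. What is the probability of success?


Gambler's ruin formula:
r = q/p = 0.3300/0.6700 = 0.4925
P(win) = (1 - r^i)/(1 - r^N)
= (1 - 0.4925^5)/(1 - 0.4925^10)
= 0.9718

0.9718


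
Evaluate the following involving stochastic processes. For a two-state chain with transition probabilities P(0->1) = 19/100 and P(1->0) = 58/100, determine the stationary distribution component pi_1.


Stationary distribution: pi_0 = p10/(p01+p10), pi_1 = p01/(p01+p10)
p01 = 0.1900, p10 = 0.5800
pi_1 = 0.2468

0.2468


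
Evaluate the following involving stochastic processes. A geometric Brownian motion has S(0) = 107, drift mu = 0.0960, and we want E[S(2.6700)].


E[S(t)] = S(0) * exp(mu * t)
= 107 * exp(0.0960 * 2.6700)
= 107 * 1.2922
= 138.2618

138.2618


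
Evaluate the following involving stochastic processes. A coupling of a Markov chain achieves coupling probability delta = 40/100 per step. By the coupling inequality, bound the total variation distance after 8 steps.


TV distance bound <= (1-delta)^n
= (1 - 0.4000)^8
= 0.6000^8
= 0.0168

0.0168


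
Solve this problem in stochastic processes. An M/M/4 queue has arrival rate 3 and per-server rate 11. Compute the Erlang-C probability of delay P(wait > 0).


a = lambda/mu = 0.2727
rho = a/c = 0.0682
Erlang-C formula applied:
C(c,a) = 1.8833e-04

1.8833e-04


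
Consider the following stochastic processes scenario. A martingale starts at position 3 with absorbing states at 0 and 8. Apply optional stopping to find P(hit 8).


By optional stopping theorem: E(M at tau) = M(0) = 3
P(hit 8)*8 + P(hit 0)*0 = 3
P(hit 8) = (3 - 0)/(8 - 0) = 3/8 = 0.3750

0.3750


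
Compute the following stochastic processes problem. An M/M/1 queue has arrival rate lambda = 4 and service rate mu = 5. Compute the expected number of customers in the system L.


rho = 4/5 = 0.8000
L = rho/(1-rho)
= 0.8000/0.2000
= 4.0000

4.0000


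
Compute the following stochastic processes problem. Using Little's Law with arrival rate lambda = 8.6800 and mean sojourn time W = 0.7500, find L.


Little's Law: L = lambda * W
= 8.6800 * 0.7500
= 6.5100

6.5100


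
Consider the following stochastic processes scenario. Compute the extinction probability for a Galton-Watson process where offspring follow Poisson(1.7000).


Since mu = 1.7000 > 1, extinction prob q < 1.
Solve s = exp(mu*(s-1)) iteratively.
q = 0.3088

0.3088


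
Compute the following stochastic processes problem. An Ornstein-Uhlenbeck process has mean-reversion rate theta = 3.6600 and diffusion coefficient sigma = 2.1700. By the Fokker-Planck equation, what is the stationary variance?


Stationary variance = sigma^2 / (2*theta)
= 2.1700^2 / (2*3.6600)
= 4.7089 / 7.3200
= 0.6433

0.6433


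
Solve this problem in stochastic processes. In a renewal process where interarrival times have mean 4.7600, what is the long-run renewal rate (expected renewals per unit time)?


Long-run renewal rate = 1/E(X)
= 1/4.7600
= 0.2101

0.2101


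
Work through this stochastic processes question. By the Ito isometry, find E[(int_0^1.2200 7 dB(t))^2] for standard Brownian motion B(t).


By Ito isometry: E[(int f dB)^2] = int f^2 dt
= 7^2 * 1.2200
= 49 * 1.2200 = 59.7800

59.7800


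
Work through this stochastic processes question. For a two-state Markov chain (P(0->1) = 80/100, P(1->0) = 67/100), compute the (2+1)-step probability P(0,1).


P^3 = P^2 * P^1
Computing via matrix multiplication of the transition matrix.
Entry (0,1) of P^3 = 0.6007

0.6007


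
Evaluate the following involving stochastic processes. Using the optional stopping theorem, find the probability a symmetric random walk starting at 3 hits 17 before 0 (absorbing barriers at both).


By optional stopping theorem: E(M at tau) = M(0) = 3
P(hit 17)*17 + P(hit 0)*0 = 3
P(hit 17) = (3 - 0)/(17 - 0) = 3/17 = 0.1765

0.1765


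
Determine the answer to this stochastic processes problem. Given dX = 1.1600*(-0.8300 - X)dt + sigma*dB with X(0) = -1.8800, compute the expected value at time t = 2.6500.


E[X(t)] = mu + (X(0) - mu)*exp(-theta*t)
= -0.8300 + (-1.8800 - -0.8300)*exp(-1.1600*2.6500)
= -0.8300 + -1.0500 * 0.0462
= -0.8785

-0.8785


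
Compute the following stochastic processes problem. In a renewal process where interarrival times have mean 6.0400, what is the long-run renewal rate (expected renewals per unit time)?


Long-run renewal rate = 1/E(X)
= 1/6.0400
= 0.1656

0.1656


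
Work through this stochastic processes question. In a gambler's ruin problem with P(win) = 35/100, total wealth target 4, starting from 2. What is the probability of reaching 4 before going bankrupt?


Gambler's ruin formula:
r = q/p = 0.6500/0.3500 = 1.8571
P(win) = (1 - r^i)/(1 - r^N)
= (1 - 1.8571^2)/(1 - 1.8571^4)
= 0.2248

0.2248


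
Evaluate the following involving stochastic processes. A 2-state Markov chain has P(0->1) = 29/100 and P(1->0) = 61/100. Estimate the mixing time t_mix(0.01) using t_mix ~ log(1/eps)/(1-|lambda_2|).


lambda_2 = |1 - p01 - p10| = |1 - 0.2900 - 0.6100| = 0.1000
t_mix ~ log(1/eps)/(1 - |lambda_2|)
= log(100)/(1 - 0.1000) = 4.6052/0.9000
= 5.1169

5.1169


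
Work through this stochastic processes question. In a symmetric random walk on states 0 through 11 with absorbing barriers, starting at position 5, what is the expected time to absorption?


For symmetric RW on 0,...,N with absorbing barriers, E(i) = i*(N-i)
E(5) = 5 * 6 = 30

30


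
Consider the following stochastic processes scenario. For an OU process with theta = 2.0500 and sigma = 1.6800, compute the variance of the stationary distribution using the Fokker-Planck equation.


Stationary variance = sigma^2 / (2*theta)
= 1.6800^2 / (2*2.0500)
= 2.8224 / 4.1000
= 0.6884

0.6884


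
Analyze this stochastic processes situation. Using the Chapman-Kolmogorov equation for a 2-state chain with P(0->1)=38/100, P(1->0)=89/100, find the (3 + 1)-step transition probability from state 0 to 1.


P^4 = P^3 * P^1
Computing via matrix multiplication of the transition matrix.
Entry (0,1) of P^4 = 0.2976

0.2976


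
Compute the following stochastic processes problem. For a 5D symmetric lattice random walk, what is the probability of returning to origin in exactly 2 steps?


P(return in 2 steps) = P(reverse first step) = 1/(2d)
= 1/10
= 0.1000

0.1000


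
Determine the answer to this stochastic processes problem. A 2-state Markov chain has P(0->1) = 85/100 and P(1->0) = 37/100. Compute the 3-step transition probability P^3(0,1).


Computing P^3 by matrix multiplication.
P = [[0.1500, 0.8500], [0.3700, 0.6300]]
After raising P to the power 3:
P^3(0,1) = 0.7041

0.7041


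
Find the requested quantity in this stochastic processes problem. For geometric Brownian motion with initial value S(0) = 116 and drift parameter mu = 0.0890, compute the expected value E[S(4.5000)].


E[S(t)] = S(0) * exp(mu * t)
= 116 * exp(0.0890 * 4.5000)
= 116 * 1.4926
= 173.1382

173.1382


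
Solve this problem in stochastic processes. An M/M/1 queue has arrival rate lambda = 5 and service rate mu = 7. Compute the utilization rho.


rho = lambda/mu
= 5/7
= 0.7143

0.7143


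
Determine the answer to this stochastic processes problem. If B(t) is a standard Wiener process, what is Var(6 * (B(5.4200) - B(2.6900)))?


Var(alpha*(B(t)-B(s))) = alpha^2 * (t-s)
= 6^2 * (5.4200 - 2.6900)
= 36 * 2.7300
= 98.2800

98.2800


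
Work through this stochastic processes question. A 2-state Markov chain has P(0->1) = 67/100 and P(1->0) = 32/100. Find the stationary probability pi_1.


Stationary distribution: pi_0 = p10/(p01+p10), pi_1 = p01/(p01+p10)
p01 = 0.6700, p10 = 0.3200
pi_1 = 0.6768

0.6768


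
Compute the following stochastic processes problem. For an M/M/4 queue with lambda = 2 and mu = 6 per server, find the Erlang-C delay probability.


a = lambda/mu = 0.3333
rho = a/c = 0.0833
Erlang-C formula applied:
C(c,a) = 4.0209e-04

4.0209e-04


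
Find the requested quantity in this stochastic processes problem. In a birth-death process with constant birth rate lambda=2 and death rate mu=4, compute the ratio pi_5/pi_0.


For birth-death process, pi_n/pi_0 = (lambda/mu)^n
= (2/4)^5
= 0.0312

0.0312


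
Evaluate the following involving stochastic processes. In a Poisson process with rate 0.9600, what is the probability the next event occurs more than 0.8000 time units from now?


P(X > t) = exp(-lambda * t)
= exp(-0.9600 * 0.8000)
= exp(-0.7680) = 0.4639

0.4639


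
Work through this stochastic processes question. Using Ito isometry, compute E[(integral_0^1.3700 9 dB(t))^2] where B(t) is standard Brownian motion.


By Ito isometry: E[(int f dB)^2] = int f^2 dt
= 9^2 * 1.3700
= 81 * 1.3700 = 110.9700

110.9700


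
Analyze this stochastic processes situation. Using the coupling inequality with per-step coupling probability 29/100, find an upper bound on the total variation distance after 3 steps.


TV distance bound <= (1-delta)^n
= (1 - 0.2900)^3
= 0.7100^3
= 0.3579

0.3579


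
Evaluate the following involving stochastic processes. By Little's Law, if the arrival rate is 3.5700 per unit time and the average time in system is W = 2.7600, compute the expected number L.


Little's Law: L = lambda * W
= 3.5700 * 2.7600
= 9.8532

9.8532


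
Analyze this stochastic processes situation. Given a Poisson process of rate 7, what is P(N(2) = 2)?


P(N(t)=k) = (lambda*t)^k * exp(-lambda*t) / k!
lambda*t = 14
= 14^2 * exp(-14) / 2!
= 196 * 8.3153e-07 / 2
= 8.1490e-05

8.1490e-05


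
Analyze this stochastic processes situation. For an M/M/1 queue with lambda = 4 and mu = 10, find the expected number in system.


rho = 4/10 = 0.4000
L = rho/(1-rho)
= 0.4000/0.6000
= 0.6667

0.6667


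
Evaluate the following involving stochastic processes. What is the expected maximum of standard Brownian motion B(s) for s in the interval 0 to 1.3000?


E(max B(s)) = sqrt(2t/pi)
= sqrt(2*1.3000/pi)
= sqrt(0.8276)
= 0.9097

0.9097


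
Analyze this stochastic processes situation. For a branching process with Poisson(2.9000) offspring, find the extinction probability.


Since mu = 2.9000 > 1, extinction prob q < 1.
Solve s = exp(mu*(s-1)) iteratively.
q = 0.0668

0.0668


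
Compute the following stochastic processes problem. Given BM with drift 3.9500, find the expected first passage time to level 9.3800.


Expected first passage time = a/mu
= 9.3800/3.9500
= 2.3747

2.3747


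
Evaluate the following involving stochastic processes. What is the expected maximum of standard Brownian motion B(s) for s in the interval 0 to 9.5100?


E(max B(s)) = sqrt(2t/pi)
= sqrt(2*9.5100/pi)
= sqrt(6.0543)
= 2.4605

2.4605


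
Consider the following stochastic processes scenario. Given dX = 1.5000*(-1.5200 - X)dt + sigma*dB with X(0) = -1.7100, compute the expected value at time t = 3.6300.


E[X(t)] = mu + (X(0) - mu)*exp(-theta*t)
= -1.5200 + (-1.7100 - -1.5200)*exp(-1.5000*3.6300)
= -1.5200 + -0.1900 * 0.0043
= -1.5208

-1.5208


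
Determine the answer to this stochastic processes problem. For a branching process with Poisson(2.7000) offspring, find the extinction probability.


Since mu = 2.7000 > 1, extinction prob q < 1.
Solve s = exp(mu*(s-1)) iteratively.
q = 0.0844

0.0844


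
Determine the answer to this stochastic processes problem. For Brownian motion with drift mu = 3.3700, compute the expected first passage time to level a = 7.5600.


Expected first passage time = a/mu
= 7.5600/3.3700
= 2.2433

2.2433


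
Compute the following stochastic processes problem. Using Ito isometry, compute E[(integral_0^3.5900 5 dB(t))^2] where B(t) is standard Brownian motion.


By Ito isometry: E[(int f dB)^2] = int f^2 dt
= 5^2 * 3.5900
= 25 * 3.5900 = 89.7500

89.7500


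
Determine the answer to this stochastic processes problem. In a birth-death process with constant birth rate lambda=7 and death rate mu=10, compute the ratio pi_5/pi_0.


For birth-death process, pi_n/pi_0 = (lambda/mu)^n
= (7/10)^5
= 0.1681

0.1681


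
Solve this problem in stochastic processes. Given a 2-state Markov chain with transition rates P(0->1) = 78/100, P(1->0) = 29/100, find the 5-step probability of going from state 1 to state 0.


Computing P^5 by matrix multiplication.
P = [[0.2200, 0.7800], [0.2900, 0.7100]]
After raising P to the power 5:
P^5(1,0) = 0.2710

0.2710


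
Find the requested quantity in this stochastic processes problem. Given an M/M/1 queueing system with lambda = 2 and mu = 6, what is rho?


rho = lambda/mu
= 2/6
= 0.3333

0.3333


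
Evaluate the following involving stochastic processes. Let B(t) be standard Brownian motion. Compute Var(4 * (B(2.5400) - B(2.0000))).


Var(alpha*(B(t)-B(s))) = alpha^2 * (t-s)
= 4^2 * (2.5400 - 2.0000)
= 16 * 0.5400
= 8.6400

8.6400


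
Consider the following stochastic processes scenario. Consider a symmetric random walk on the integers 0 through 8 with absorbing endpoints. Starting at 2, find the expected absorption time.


For symmetric RW on 0,...,N with absorbing barriers, E(i) = i*(N-i)
E(2) = 2 * 6 = 12

12


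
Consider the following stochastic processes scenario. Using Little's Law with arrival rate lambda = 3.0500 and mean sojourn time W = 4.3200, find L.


Little's Law: L = lambda * W
= 3.0500 * 4.3200
= 13.1760

13.1760


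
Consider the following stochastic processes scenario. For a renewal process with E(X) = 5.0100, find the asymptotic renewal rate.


Long-run renewal rate = 1/E(X)
= 1/5.0100
= 0.1996

0.1996


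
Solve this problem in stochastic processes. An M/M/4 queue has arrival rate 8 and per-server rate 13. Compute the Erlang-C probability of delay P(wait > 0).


a = lambda/mu = 0.6154
rho = a/c = 0.1538
Erlang-C formula applied:
C(c,a) = 0.0038

0.0038


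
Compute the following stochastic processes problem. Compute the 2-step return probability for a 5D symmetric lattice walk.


P(return in 2 steps) = P(reverse first step) = 1/(2d)
= 1/10
= 0.1000

0.1000


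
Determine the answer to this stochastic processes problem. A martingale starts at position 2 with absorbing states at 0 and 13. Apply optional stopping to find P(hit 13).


By optional stopping theorem: E(M at tau) = M(0) = 2
P(hit 13)*13 + P(hit 0)*0 = 2
P(hit 13) = (2 - 0)/(13 - 0) = 2/13 = 0.1538

0.1538


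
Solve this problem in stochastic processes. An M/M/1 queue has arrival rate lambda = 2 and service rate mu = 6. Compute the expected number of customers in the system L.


rho = 2/6 = 0.3333
L = rho/(1-rho)
= 0.3333/0.6667
= 0.5000

0.5000


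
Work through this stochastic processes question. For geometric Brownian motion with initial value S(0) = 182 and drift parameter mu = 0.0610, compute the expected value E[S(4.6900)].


E[S(t)] = S(0) * exp(mu * t)
= 182 * exp(0.0610 * 4.6900)
= 182 * 1.3312
= 242.2806

242.2806


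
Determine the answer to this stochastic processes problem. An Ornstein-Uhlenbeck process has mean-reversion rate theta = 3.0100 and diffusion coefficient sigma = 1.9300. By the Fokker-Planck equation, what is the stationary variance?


Stationary variance = sigma^2 / (2*theta)
= 1.9300^2 / (2*3.0100)
= 3.7249 / 6.0200
= 0.6188

0.6188
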